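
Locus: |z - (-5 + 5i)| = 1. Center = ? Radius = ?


|z - z0| = r is a circle with center z0 and radius r.
Center = (-5, 5), radius = 1

Circle with center (-5, 5) and radius 1


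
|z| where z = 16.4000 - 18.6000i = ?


|z| = sqrt(16.4^2 + (-18.6)^2) = sqrt(268.96 + 345.96) = sqrt(614.92) = 24.7976

|z| = 24.7976


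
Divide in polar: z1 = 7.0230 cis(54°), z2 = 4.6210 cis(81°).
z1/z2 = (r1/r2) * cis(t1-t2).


r = 7.0230 / 4.6210 = 1.5198
theta = 54° - 81° = -27° = 333° (mod 360)

1.5198 cis(333°)


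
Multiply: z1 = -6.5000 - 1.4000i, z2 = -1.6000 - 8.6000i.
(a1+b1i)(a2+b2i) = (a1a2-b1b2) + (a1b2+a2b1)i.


Real = -6.5*(-1.6) - (-1.4)*(-8.6) = 10.4 - 12.04 = -1.64
Imag = -6.5*(-8.6) - (1.6)*(-1.4) = 55.9 + 2.24 = 58.14

-1.6400 + 58.1400i


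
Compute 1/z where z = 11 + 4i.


|z|^2 = 121+16 = 137
1/z = (11 - 4i)/137

1/z = 0.0803 - 0.0292i


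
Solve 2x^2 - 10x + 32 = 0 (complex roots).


disc = (-10)^2 - 4*2*32 = 100 - 256 = -156
sqrt(|disc|) = sqrt(156) = 12.4900
Real part = 10/(2*2) = 2.5000
Imag part = 12.4900/(2*2) = 3.1225

2.5000 ± 3.1225i


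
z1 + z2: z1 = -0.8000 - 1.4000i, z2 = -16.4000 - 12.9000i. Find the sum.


Real: -0.8 - 16.4 = -17.2
Imag: -1.4 - 12.9 = -14.3

-17.2000 - 14.3000i


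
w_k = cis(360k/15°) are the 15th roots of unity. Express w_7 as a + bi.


Angle = 360*7/15 = 168°
a = cos(168°) = -0.9781
b = sin(168°) = 0.2079

-0.9781 + 0.2079i


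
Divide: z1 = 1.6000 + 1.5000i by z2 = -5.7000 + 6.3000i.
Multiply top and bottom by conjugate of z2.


Conjugate of z2 = -5.7000 - 6.3000i
Numerator: (1.6000 + 1.5000i)(-5.7000 - 6.3000i) = 0.3300 - 18.6300i
Denominator: (-5.7)^2 + 6.3^2 = 72.18
Result = (0.3300 - 18.6300i)/72.18

0.0046 - 0.2581i


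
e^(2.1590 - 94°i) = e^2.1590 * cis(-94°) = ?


e^2.1590 = 8.6625
cos(-94°) = -0.06976
sin(-94°) = -0.99756
Real = 8.6625*(-0.06976) = -0.6043
Imag = 8.6625*(-0.99756) = -8.6414

-0.6043 - 8.6414i


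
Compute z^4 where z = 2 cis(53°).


r^4 = 2^4 = 16
n*theta = 4*53° = 212° = 212° (mod 360)
a = 16*cos(212°) = -13.5688
b = 16*sin(212°) = -8.4787

16 cis(212°) = -13.5688 - 8.4787i


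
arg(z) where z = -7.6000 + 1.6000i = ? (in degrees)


Re = -7.6, Im = 1.6
arg = atan2(1.6, -7.6) = 168.1113 degrees

arg(z) = 168.1113 degrees


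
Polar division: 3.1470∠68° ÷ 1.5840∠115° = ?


r = 3.1470 / 1.5840 = 1.9867
theta = 68° - 115° = -47° = 313° (mod 360)

1.9867 cis(313°)


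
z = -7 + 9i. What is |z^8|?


|z| = sqrt(49+81) = sqrt(130) = 11.4018
|z^8| = |z|^8 = (sqrt(130))^8 = 130^4 = 285610000

|z^8| = 285610000


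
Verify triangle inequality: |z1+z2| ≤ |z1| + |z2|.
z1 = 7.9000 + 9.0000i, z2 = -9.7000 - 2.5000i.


|z1| = sqrt(7.9^2 + 9^2) = sqrt(143.41) = 11.9754
|z2| = sqrt((-9.7)^2 + (-2.5)^2) = sqrt(100.34) = 10.0170
z1+z2 = -1.8000 + 6.5000i
|z1+z2| = sqrt(45.49) = 6.7446
|z1|+|z2| = 11.9754 + 10.0170 = 21.9924

|z1+z2| = 6.7446 ≤ |z1|+|z2| = 21.9924 (verified)


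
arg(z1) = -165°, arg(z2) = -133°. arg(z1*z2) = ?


arg(z1*z2) = -165° - 133° = -298°
Normalized to (-180°, 180°]: 62°

62°


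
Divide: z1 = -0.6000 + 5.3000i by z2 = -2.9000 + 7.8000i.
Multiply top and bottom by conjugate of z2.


Conjugate of z2 = -2.9000 - 7.8000i
Numerator: (-0.6000 + 5.3000i)(-2.9000 - 7.8000i) = 43.0800 - 10.6900i
Denominator: (-2.9)^2 + 7.8^2 = 69.25
Result = (43.0800 - 10.6900i)/69.25

0.6221 - 0.1544i


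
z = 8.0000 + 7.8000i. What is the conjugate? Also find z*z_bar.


z_bar = 8.0000 - 7.8000i
z*z_bar = 8^2 + 7.8^2 = 64 + 60.84 = 124.84

z_bar = 8.0000 - 7.8000i, z*z_bar = 124.84


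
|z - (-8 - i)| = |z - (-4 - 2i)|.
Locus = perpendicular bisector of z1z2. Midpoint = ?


Equal distances means the locus is the perpendicular bisector of z1 and z2.
Midpoint = ((-8+(-4))/2, (-1+(-2))/2) = (-6.0000, -1.5000)

Perpendicular bisector through (-6.0000, -1.5000)


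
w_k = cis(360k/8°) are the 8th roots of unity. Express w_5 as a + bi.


Angle = 360*5/8 = 225°
a = cos(225°) = -0.7071
b = sin(225°) = -0.7071

-0.7071 - 0.7071i


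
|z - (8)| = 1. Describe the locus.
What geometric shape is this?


|z - z0| = r is a circle with center z0 and radius r.
Center = (8, 0), radius = 1

Circle with center (8, 0) and radius 1


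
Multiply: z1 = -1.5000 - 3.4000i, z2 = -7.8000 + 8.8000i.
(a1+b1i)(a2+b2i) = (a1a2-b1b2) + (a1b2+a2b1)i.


Real = -1.5*(-7.8) - (-3.4)*8.8 = 11.7 - (-29.92) = 41.62
Imag = -1.5*8.8 - (7.8)*(-3.4) = -13.2 + 26.52 = 13.32

41.6200 + 13.3200i


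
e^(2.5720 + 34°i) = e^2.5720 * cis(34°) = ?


e^2.5720 = 13.09198
cos(34°) = 0.829038
sin(34°) = 0.55919
Real = 13.09198*0.829038 = 10.8537
Imag = 13.09198*0.55919 = 7.3209

10.8537 + 7.3209i


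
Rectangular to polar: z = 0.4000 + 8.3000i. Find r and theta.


r = sqrt(0.16+68.89) = sqrt(69.05) = 8.3096
theta = atan2(8.3, 0.4) = 87.2409 degrees

r = 8.3096, theta = 87.2409 degrees


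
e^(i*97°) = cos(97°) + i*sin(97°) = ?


cos(97°) = -0.1219
sin(97°) = 0.9925

e^(i*97°) = -0.1219 + 0.9925i


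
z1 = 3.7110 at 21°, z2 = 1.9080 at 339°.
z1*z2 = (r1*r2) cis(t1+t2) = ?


r = 3.7110 * 1.9080 = 7.0806
theta = 21° + 339° = 360° = 0° (mod 360)

7.0806 cis(0°)


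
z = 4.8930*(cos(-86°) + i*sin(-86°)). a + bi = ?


a = 4.8930*cos(-86°) = 4.8930*0.06976 = 0.3413
b = 4.8930*sin(-86°) = 4.8930*(-0.99756) = -4.8811

0.3413 - 4.8811i


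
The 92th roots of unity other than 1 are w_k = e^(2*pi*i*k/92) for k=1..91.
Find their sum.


With w = e^(2*pi*i/92), all 92 of the 92th roots of unity w^0 = 1, w, ..., w^(91) sum to 0: 1 + w + ... + w^(91) = (1 - w^92)/(1 - w) = 0 since w^92 = 1, w ≠ 1.
Removing the root 1: w + w^2 + ... + w^(91) = 0 - 1 = -1

Sum = -1


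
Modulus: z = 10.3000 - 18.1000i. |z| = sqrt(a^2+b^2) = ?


|z| = sqrt(10.3^2 + (-18.1)^2) = sqrt(106.09 + 327.61) = sqrt(433.7) = 20.8255

|z| = 20.8255


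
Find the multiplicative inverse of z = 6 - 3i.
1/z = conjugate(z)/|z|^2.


|z|^2 = 36+9 = 45
1/z = (6 + 3i)/45

1/z = 0.1333 + 0.0667i


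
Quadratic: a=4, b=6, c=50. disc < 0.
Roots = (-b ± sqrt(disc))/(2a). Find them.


disc = 6^2 - 4*4*50 = 36 - 800 = -764
sqrt(|disc|) = sqrt(764) = 27.6405
Real part = -6/(2*4) = -0.7500
Imag part = 27.6405/(2*4) = 3.4551

-0.7500 ± 3.4551i


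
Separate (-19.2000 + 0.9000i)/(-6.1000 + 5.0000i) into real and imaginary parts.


Multiply by conjugate: (-19.2000 + 0.9000i)(-6.1000 - 5.0000i) / ((-6.1)^2 + 5^2)
Numerator real = -19.2*(-6.1) + 0.9*5 = 121.62
Numerator imag = 0.9*(-6.1) - (-19.2)*5 = 90.51
Denominator = 62.21
Re(z) = 121.62/62.21 = 1.9550
Im(z) = 90.51/62.21 = 1.4549

Re(z) = 1.9550, Im(z) = 1.4549


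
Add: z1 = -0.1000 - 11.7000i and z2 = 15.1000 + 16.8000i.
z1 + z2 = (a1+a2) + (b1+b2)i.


Real: -0.1 + 15.1 = 15
Imag: -11.7 + 16.8 = 5.1

15.0000 + 5.1000i


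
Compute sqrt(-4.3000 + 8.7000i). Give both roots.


|z| = sqrt(18.49+75.69) = 9.7046
sqrt((|z|+a)/2) = sqrt((9.7046+(-4.3))/2) = sqrt(2.7023) = 1.6439
sqrt((|z|-a)/2) = sqrt((9.7046-(-4.3))/2) = sqrt(7.0023) = 2.6462

±(1.6439 + 2.6462i) i.e. 1.6439 + 2.6462i and -1.6439 - 2.6462i


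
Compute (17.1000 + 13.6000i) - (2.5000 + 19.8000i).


Real: 17.1 - 2.5 = 14.6
Imag: 13.6 - 19.8 = -6.2

14.6000 - 6.2000i


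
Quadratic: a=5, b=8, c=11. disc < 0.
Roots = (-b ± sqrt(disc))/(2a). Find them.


disc = 8^2 - 4*5*11 = 64 - 220 = -156
sqrt(|disc|) = sqrt(156) = 12.4900
Real part = -8/(2*5) = -0.8000
Imag part = 12.4900/(2*5) = 1.2490

-0.8000 ± 1.2490i


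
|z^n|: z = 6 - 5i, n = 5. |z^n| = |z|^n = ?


|z| = sqrt(36+25) = sqrt(61) = 7.8102
|z^5| = |z|^5 = (sqrt(61))^5 = 61^2 * sqrt(61) = 3721*sqrt(61)

|z^5| = 3721*sqrt(61) ≈ 29061.9390


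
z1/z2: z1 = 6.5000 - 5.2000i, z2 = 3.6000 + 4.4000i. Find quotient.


Conjugate of z2 = 3.6000 - 4.4000i
Numerator: (6.5000 - 5.2000i)(3.6000 - 4.4000i) = 0.5200 - 47.3200i
Denominator: 3.6^2 + 4.4^2 = 32.32
Result = (0.5200 - 47.3200i)/32.32

0.0161 - 1.4641i


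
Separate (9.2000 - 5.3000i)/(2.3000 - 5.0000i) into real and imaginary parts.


Multiply by conjugate: (9.2000 - 5.3000i)(2.3000 + 5.0000i) / (2.3^2 + (-5)^2)
Numerator real = 9.2*2.3 - (5.3)*(-5) = 47.66
Numerator imag = -5.3*2.3 - 9.2*(-5) = 33.81
Denominator = 30.29
Re(z) = 47.66/30.29 = 1.5735
Im(z) = 33.81/30.29 = 1.1162

Re(z) = 1.5735, Im(z) = 1.1162


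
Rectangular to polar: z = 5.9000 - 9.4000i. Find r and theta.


r = sqrt(34.81+88.36) = sqrt(123.17) = 11.0982
theta = atan2(-9.4, 5.9) = -57.8852 degrees

r = 11.0982, theta = -57.8852 degrees


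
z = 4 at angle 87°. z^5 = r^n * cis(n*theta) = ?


r^5 = 4^5 = 1024
n*theta = 5*87° = 435° = 75° (mod 360)
a = 1024*cos(75°) = 265.0307
b = 1024*sin(75°) = 989.1080

1024 cis(75°) = 265.0307 + 989.1080i


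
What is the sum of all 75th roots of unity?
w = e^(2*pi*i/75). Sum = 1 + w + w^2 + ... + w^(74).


The sum of all 75th roots of unity is 0.
Geometric series: (1 - w^75)/(1 - w) = (1-1)/(1-w) = 0 since w^75 = 1, w ≠ 1.
Alternatively: coefficient of z^74 in z^75 - 1 is 0.

0


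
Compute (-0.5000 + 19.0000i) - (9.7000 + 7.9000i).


Real: -0.5 - 9.7 = -10.2
Imag: 19 - 7.9 = 11.1

-10.2000 + 11.1000i


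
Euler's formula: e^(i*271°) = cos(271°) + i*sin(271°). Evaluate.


cos(271°) = 0.0175
sin(271°) = -0.9998

e^(i*271°) = 0.0175 - 0.9998i


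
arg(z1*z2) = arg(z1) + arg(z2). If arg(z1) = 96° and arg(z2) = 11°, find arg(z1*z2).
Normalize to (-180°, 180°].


arg(z1*z2) = 96° + 11° = 107°
Normalized to (-180°, 180°]: 107°

107°


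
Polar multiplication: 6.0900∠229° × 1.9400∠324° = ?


r = 6.0900 * 1.9400 = 11.8146
theta = 229° + 324° = 553° = 193° (mod 360)

11.8146 cis(193°)


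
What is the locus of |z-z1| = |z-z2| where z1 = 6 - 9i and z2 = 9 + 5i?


Equal distances means the locus is the perpendicular bisector of z1 and z2.
Midpoint = ((6+9)/2, (-9+5)/2) = (7.5000, -2.0000)

Perpendicular bisector through (7.5000, -2.0000)


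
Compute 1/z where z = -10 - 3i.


|z|^2 = 100+9 = 109
1/z = (-10 + 3i)/109

1/z = -0.0917 + 0.0275i


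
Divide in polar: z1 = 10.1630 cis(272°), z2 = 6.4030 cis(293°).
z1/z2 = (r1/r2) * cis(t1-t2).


r = 10.1630 / 6.4030 = 1.5872
theta = 272° - 293° = -21° = 339° (mod 360)

1.5872 cis(339°)


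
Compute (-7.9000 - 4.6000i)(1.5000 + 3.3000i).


Real = -7.9*1.5 - (-4.6)*3.3 = -11.85 - (-15.18) = 3.33
Imag = -7.9*3.3 + 1.5*(-4.6) = -26.07 - (6.9) = -32.97

3.3300 - 32.9700i


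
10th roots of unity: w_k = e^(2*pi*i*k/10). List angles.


The 10th roots of unity are cis(360k/10°) for k=0..9
Angle step = 360/10 = 36°
Primitive root: cis(36°)
Primitive root = 0.8090 + 0.5878i

10 roots at angles: 0°, 36°, 72°, 108°, 144°, 180°, 216°, 252°, 288°, 324°


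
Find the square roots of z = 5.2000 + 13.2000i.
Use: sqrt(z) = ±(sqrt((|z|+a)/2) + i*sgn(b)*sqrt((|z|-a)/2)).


|z| = sqrt(27.04+174.24) = 14.1873
sqrt((|z|+a)/2) = sqrt((14.1873+5.2)/2) = sqrt(9.6937) = 3.1135
sqrt((|z|-a)/2) = sqrt((14.1873-5.2)/2) = sqrt(4.4937) = 2.1198

±(3.1135 + 2.1198i) i.e. 3.1135 + 2.1198i and -3.1135 - 2.1198i


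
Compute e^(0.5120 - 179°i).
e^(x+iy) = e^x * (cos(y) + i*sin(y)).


e^0.5120 = 1.66863
cos(-179°) = -0.99985
sin(-179°) = -0.01745
Real = 1.66863*(-0.99985) = -1.6684
Imag = 1.66863*(-0.01745) = -0.0291

-1.6684 - 0.0291i


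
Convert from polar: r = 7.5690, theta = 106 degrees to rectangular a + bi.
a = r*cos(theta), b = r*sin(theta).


a = 7.5690*cos(106°) = 7.5690*(-0.27564) = -2.0863
b = 7.5690*sin(106°) = 7.5690*0.96126 = 7.2758

-2.0863 + 7.2758i


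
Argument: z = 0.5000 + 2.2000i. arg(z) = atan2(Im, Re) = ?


Re = 0.5, Im = 2.2
arg = atan2(2.2, 0.5) = 77.1957 degrees

arg(z) = 77.1957 degrees


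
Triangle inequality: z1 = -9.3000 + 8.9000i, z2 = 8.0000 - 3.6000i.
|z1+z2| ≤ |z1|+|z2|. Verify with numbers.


|z1| = sqrt((-9.3)^2 + 8.9^2) = sqrt(165.7) = 12.8725
|z2| = sqrt(8^2 + (-3.6)^2) = sqrt(76.96) = 8.7727
z1+z2 = -1.3000 + 5.3000i
|z1+z2| = sqrt(29.78) = 5.4571
|z1|+|z2| = 12.8725 + 8.7727 = 21.6452

|z1+z2| = 5.4571 ≤ |z1|+|z2| = 21.6452 (verified)


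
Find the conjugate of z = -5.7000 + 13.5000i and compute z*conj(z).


z_bar = -5.7000 - 13.5000i
z*z_bar = (-5.7)^2 + 13.5^2 = 32.49 + 182.25 = 214.74

z_bar = -5.7000 - 13.5000i, z*z_bar = 214.74


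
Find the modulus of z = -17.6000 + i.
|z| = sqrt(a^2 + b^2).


|z| = sqrt((-17.6)^2 + 1^2) = sqrt(309.76 + 1) = sqrt(310.76) = 17.6284

|z| = 17.6284


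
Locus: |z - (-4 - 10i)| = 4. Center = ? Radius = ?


|z - z0| = r is a circle with center z0 and radius r.
Center = (-4, -10), radius = 4

Circle with center (-4, -10) and radius 4


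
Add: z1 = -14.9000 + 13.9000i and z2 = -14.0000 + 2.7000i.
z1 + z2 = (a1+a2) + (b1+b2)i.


Real: -14.9 - 14 = -28.9
Imag: 13.9 + 2.7 = 16.6

-28.9000 + 16.6000i


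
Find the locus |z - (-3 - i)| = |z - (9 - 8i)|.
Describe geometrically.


Equal distances means the locus is the perpendicular bisector of z1 and z2.
Midpoint = ((-3+9)/2, (-1+(-8))/2) = (3.0000, -4.5000)

Perpendicular bisector through (3.0000, -4.5000)


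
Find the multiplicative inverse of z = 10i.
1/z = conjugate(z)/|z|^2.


|z|^2 = 0+100 = 100
1/z = (0 - 10i)/100

1/z = 0 - 0.1000i


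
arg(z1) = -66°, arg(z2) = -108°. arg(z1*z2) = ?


arg(z1*z2) = -66° - 108° = -174°
Normalized to (-180°, 180°]: -174°

-174°


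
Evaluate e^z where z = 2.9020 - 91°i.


e^2.9020 = 18.2105
cos(-91°) = -0.01745
sin(-91°) = -0.99985
Real = 18.2105*(-0.01745) = -0.3178
Imag = 18.2105*(-0.99985) = -18.2078

-0.3178 - 18.2078i


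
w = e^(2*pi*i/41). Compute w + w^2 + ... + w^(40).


With w = e^(2*pi*i/41), all 41 of the 41th roots of unity w^0 = 1, w, ..., w^(40) sum to 0: 1 + w + ... + w^(40) = (1 - w^41)/(1 - w) = 0 since w^41 = 1, w ≠ 1.
Removing the root 1: w + w^2 + ... + w^(40) = 0 - 1 = -1

Sum = -1


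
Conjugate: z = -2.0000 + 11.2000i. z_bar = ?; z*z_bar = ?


z_bar = -2.0000 - 11.2000i
z*z_bar = (-2)^2 + 11.2^2 = 4 + 125.44 = 129.44

z_bar = -2.0000 - 11.2000i, z*z_bar = 129.44


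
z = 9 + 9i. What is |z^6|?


|z| = sqrt(81+81) = sqrt(162) = 12.7279
|z^6| = |z|^6 = (sqrt(162))^6 = 162^3 = 4251528

|z^6| = 4251528


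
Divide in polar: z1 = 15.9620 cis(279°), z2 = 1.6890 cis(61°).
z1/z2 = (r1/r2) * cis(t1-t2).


r = 15.9620 / 1.6890 = 9.4506
theta = 279° - 61° = 218° = 218° (mod 360)

9.4506 cis(218°)


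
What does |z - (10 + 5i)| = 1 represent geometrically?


|z - z0| = r is a circle with center z0 and radius r.
Center = (10, 5), radius = 1

Circle with center (10, 5) and radius 1


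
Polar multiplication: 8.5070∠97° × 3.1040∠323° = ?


r = 8.5070 * 3.1040 = 26.4057
theta = 97° + 323° = 420° = 60° (mod 360)

26.4057 cis(60°)


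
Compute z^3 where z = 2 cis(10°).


r^3 = 2^3 = 8
n*theta = 3*10° = 30° = 30° (mod 360)
a = 8*cos(30°) = 6.9282
b = 8*sin(30°) = 4.0000

8 cis(30°) = 6.9282 + 4.0000i


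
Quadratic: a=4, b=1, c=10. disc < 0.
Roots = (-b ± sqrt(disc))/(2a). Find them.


disc = 1^2 - 4*4*10 = 1 - 160 = -159
sqrt(|disc|) = sqrt(159) = 12.6095
Real part = -1/(2*4) = -0.1250
Imag part = 12.6095/(2*4) = 1.5762

-0.1250 ± 1.5762i


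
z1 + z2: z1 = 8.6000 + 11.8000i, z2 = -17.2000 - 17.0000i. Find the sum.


Real: 8.6 - 17.2 = -8.6
Imag: 11.8 - 17 = -5.2

-8.6000 - 5.2000i


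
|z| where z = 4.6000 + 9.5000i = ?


|z| = sqrt(4.6^2 + 9.5^2) = sqrt(21.16 + 90.25) = sqrt(111.41) = 10.5551

|z| = 10.5551


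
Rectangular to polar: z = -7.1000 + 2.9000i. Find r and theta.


r = sqrt(50.41+8.41) = sqrt(58.82) = 7.6694
theta = atan2(2.9, -7.1) = 157.7824 degrees

r = 7.6694, theta = 157.7824 degrees


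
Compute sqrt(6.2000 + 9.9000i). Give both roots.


|z| = sqrt(38.44+98.01) = 11.6812
sqrt((|z|+a)/2) = sqrt((11.6812+6.2)/2) = sqrt(8.9406) = 2.9901
sqrt((|z|-a)/2) = sqrt((11.6812-6.2)/2) = sqrt(2.7406) = 1.6555

±(2.9901 + 1.6555i) i.e. 2.9901 + 1.6555i and -2.9901 - 1.6555i


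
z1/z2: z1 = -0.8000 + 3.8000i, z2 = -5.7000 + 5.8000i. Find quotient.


Conjugate of z2 = -5.7000 - 5.8000i
Numerator: (-0.8000 + 3.8000i)(-5.7000 - 5.8000i) = 26.6000 - 17.0200i
Denominator: (-5.7)^2 + 5.8^2 = 66.13
Result = (26.6000 - 17.0200i)/66.13

0.4022 - 0.2574i


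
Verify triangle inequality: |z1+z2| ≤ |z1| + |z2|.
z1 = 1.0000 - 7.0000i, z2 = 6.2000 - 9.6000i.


|z1| = sqrt(1^2 + (-7)^2) = sqrt(50) = 7.0711
|z2| = sqrt(6.2^2 + (-9.6)^2) = sqrt(130.6) = 11.4280
z1+z2 = 7.2000 - 16.6000i
|z1+z2| = sqrt(327.4) = 18.0942
|z1|+|z2| = 7.0711 + 11.4280 = 18.4991

|z1+z2| = 18.0942 ≤ |z1|+|z2| = 18.4991 (verified)


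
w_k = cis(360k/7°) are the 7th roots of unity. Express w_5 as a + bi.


Angle = 360*5/7 = 257.1429°
a = cos(257.1429°) = -0.2225
b = sin(257.1429°) = -0.9749

-0.2225 - 0.9749i


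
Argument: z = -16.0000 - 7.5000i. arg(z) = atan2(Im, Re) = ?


Re = -16, Im = -7.5
arg = atan2(-7.5, -16) = -154.8852 degrees

arg(z) = -154.8852 degrees


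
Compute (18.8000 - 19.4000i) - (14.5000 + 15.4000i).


Real: 18.8 - 14.5 = 4.3
Imag: -19.4 - 15.4 = -34.8

4.3000 - 34.8000i


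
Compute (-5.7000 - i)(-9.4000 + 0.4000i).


Real = -5.7*(-9.4) - (-1)*0.4 = 53.58 - (-0.4) = 53.98
Imag = -5.7*0.4 - (9.4)*(-1) = -2.28 + 9.4 = 7.12

53.9800 + 7.1200i


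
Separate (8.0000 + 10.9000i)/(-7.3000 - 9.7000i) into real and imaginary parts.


Multiply by conjugate: (8.0000 + 10.9000i)(-7.3000 + 9.7000i) / ((-7.3)^2 + (-9.7)^2)
Numerator real = 8*(-7.3) + 10.9*(-9.7) = -164.13
Numerator imag = 10.9*(-7.3) - 8*(-9.7) = -1.97
Denominator = 147.38
Re(z) = -164.13/147.38 = -1.1137
Im(z) = -1.97/147.38 = -0.0134

Re(z) = -1.1137, Im(z) = -0.0134


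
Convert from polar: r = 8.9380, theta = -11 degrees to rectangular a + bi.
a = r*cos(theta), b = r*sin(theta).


a = 8.9380*cos(-11°) = 8.9380*0.98163 = 8.7738
b = 8.9380*sin(-11°) = 8.9380*(-0.19081) = -1.7055

8.7738 - 1.7055i


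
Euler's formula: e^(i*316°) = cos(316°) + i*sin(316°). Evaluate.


cos(316°) = 0.7193
sin(316°) = -0.6947

e^(i*316°) = 0.7193 - 0.6947i


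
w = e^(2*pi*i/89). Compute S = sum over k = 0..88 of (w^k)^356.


The roots are w_k = w^k with w = e^(2*pi*i/89), and (w^k)^356 = (w^356)^k.
So S = 1 + u + u^2 + ... + u^(88) with u = w^356.
356 = 4*89 + 0, so 356 is a multiple of 89 and u = (w^89)^4 = 1.
Every one of the 89 terms equals 1: S = 89

S = 89


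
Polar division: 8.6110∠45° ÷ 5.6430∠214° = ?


r = 8.6110 / 5.6430 = 1.5260
theta = 45° - 214° = -169° = 191° (mod 360)

1.5260 cis(191°)


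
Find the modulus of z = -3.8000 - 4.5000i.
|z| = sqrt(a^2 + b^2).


|z| = sqrt((-3.8)^2 + (-4.5)^2) = sqrt(14.44 + 20.25) = sqrt(34.69) = 5.8898

|z| = 5.8898


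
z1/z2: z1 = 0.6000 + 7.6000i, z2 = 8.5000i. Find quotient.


Conjugate of z2 = -8.5000i
Numerator: (0.6000 + 7.6000i)(-8.5000i) = 64.6000 - 5.1000i
Denominator: 0^2 + 8.5^2 = 72.25
Result = (64.6000 - 5.1000i)/72.25

0.8941 - 0.0706i


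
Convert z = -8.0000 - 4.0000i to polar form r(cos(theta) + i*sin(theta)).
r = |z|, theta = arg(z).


r = sqrt(64+16) = sqrt(80) = 8.9443
theta = atan2(-4, -8) = -153.4349 degrees

r = 8.9443, theta = -153.4349 degrees


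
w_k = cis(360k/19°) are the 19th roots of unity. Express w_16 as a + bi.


Angle = 360*16/19 = 303.1579°
a = cos(303.1579°) = 0.5469
b = sin(303.1579°) = -0.8372

0.5469 - 0.8372i


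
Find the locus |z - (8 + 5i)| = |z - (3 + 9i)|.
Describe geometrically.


Equal distances means the locus is the perpendicular bisector of z1 and z2.
Midpoint = ((8+3)/2, (5+9)/2) = (5.5000, 7.0000)

Perpendicular bisector through (5.5000, 7.0000)


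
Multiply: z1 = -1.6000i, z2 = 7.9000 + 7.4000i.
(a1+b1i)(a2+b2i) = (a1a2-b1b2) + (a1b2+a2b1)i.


Real = 0*7.9 - (-1.6)*7.4 = 0 - (-11.84) = 11.84
Imag = 0*7.4 + 7.9*(-1.6) = 0 - (12.64) = -12.64

11.8400 - 12.6400i


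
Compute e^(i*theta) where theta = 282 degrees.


cos(282°) = 0.2079
sin(282°) = -0.9781

e^(i*282°) = 0.2079 - 0.9781i


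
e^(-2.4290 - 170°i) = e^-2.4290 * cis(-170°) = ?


e^-2.4290 = 0.0881
cos(-170°) = -0.9848
sin(-170°) = -0.1736
Real = 0.0881*(-0.9848) = -0.0868
Imag = 0.0881*(-0.1736) = -0.0153

-0.0868 - 0.0153i


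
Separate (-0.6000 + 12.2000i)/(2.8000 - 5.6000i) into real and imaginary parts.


Multiply by conjugate: (-0.6000 + 12.2000i)(2.8000 + 5.6000i) / (2.8^2 + (-5.6)^2)
Numerator real = -0.6*2.8 + 12.2*(-5.6) = -70
Numerator imag = 12.2*2.8 - (-0.6)*(-5.6) = 30.8
Denominator = 39.2
Re(z) = -70/39.2 = -1.7857
Im(z) = 30.8/39.2 = 0.7857

Re(z) = -1.7857, Im(z) = 0.7857


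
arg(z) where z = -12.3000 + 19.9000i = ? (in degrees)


Re = -12.3, Im = 19.9
arg = atan2(19.9, -12.3) = 121.7198 degrees

arg(z) = 121.7198 degrees


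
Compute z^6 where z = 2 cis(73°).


r^6 = 2^6 = 64
n*theta = 6*73° = 438° = 78° (mod 360)
a = 64*cos(78°) = 13.3063
b = 64*sin(78°) = 62.6014

64 cis(78°) = 13.3063 + 62.6014i


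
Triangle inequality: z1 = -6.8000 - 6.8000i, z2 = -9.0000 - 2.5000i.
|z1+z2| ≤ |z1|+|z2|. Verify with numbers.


|z1| = sqrt((-6.8)^2 + (-6.8)^2) = sqrt(92.48) = 9.6167
|z2| = sqrt((-9)^2 + (-2.5)^2) = sqrt(87.25) = 9.3408
z1+z2 = -15.8000 - 9.3000i
|z1+z2| = sqrt(336.13) = 18.3338
|z1|+|z2| = 9.6167 + 9.3408 = 18.9575

|z1+z2| = 18.3338 ≤ |z1|+|z2| = 18.9575 (verified)


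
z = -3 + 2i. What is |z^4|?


|z| = sqrt(9+4) = sqrt(13) = 3.6056
|z^4| = |z|^4 = (sqrt(13))^4 = 13^2 = 169

|z^4| = 169


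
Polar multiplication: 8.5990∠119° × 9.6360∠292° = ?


r = 8.5990 * 9.6360 = 82.8600
theta = 119° + 292° = 411° = 51° (mod 360)

82.8600 cis(51°)


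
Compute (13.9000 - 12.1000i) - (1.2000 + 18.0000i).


Real: 13.9 - 1.2 = 12.7
Imag: -12.1 - 18 = -30.1

12.7000 - 30.1000i


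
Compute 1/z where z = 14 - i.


|z|^2 = 196+1 = 197
1/z = (14 + 1i)/197

1/z = 0.0711 + 0.0051i


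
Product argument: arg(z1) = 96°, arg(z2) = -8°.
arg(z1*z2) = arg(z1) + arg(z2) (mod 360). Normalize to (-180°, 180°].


arg(z1*z2) = 96° - 8° = 88°
Normalized to (-180°, 180°]: 88°

88°


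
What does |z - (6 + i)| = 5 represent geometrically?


|z - z0| = r is a circle with center z0 and radius r.
Center = (6, 1), radius = 5

Circle with center (6, 1) and radius 5


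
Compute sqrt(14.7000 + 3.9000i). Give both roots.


|z| = sqrt(216.09+15.21) = 15.2086
sqrt((|z|+a)/2) = sqrt((15.2086+14.7)/2) = sqrt(14.9543) = 3.8671
sqrt((|z|-a)/2) = sqrt((15.2086-14.7)/2) = sqrt(0.2543) = 0.5043

±(3.8671 + 0.5043i) i.e. 3.8671 + 0.5043i and -3.8671 - 0.5043i


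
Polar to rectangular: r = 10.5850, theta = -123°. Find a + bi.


a = 10.5850*cos(-123°) = 10.5850*(-0.54464) = -5.7650
b = 10.5850*sin(-123°) = 10.5850*(-0.83867) = -8.8773

-5.7650 - 8.8773i


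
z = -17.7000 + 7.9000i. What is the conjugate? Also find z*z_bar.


z_bar = -17.7000 - 7.9000i
z*z_bar = (-17.7)^2 + 7.9^2 = 313.29 + 62.41 = 375.7

z_bar = -17.7000 - 7.9000i, z*z_bar = 375.7


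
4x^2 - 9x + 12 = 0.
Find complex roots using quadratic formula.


disc = (-9)^2 - 4*4*12 = 81 - 192 = -111
sqrt(|disc|) = sqrt(111) = 10.5357
Real part = 9/(2*4) = 1.1250
Imag part = 10.5357/(2*4) = 1.3170

1.1250 ± 1.3170i


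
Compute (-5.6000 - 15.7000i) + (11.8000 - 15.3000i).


Real: -5.6 + 11.8 = 6.2
Imag: -15.7 - 15.3 = -31

6.2000 - 31.0000i


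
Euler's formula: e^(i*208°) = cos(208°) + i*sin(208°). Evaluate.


cos(208°) = -0.8829
sin(208°) = -0.4695

e^(i*208°) = -0.8829 - 0.4695i


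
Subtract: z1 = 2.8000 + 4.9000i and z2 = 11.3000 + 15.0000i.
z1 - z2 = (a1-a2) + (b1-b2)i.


Real: 2.8 - 11.3 = -8.5
Imag: 4.9 - 15 = -10.1

-8.5000 - 10.1000i


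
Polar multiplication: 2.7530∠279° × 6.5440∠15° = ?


r = 2.7530 * 6.5440 = 18.0156
theta = 279° + 15° = 294° = 294° (mod 360)

18.0156 cis(294°)


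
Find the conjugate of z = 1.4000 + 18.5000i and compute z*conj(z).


z_bar = 1.4000 - 18.5000i
z*z_bar = 1.4^2 + 18.5^2 = 1.96 + 342.25 = 344.21

z_bar = 1.4000 - 18.5000i, z*z_bar = 344.21


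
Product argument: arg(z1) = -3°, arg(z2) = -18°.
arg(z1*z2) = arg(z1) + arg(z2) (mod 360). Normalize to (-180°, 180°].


arg(z1*z2) = -3° - 18° = -21°
Normalized to (-180°, 180°]: -21°

-21°


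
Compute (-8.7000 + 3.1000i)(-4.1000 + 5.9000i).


Real = -8.7*(-4.1) - 3.1*5.9 = 35.67 - 18.29 = 17.38
Imag = -8.7*5.9 - (4.1)*3.1 = -51.33 - (12.71) = -64.04

17.3800 - 64.0400i


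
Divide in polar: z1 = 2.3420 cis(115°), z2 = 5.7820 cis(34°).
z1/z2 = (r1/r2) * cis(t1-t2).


r = 2.3420 / 5.7820 = 0.4051
theta = 115° - 34° = 81° = 81° (mod 360)

0.4051 cis(81°)


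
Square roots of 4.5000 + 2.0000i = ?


|z| = sqrt(20.25+4) = 4.9244
sqrt((|z|+a)/2) = sqrt((4.9244+4.5)/2) = sqrt(4.7122) = 2.1708
sqrt((|z|-a)/2) = sqrt((4.9244-4.5)/2) = sqrt(0.2122) = 0.4607

±(2.1708 + 0.4607i) i.e. 2.1708 + 0.4607i and -2.1708 - 0.4607i


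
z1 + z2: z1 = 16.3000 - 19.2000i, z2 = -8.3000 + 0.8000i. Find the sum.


Real: 16.3 - 8.3 = 8
Imag: -19.2 + 0.8 = -18.4

8.0000 - 18.4000i


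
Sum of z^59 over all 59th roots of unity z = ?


The roots are w_k = w^k with w = e^(2*pi*i/59), and (w^k)^59 = (w^59)^k.
So S = 1 + u + u^2 + ... + u^(58) with u = w^59.
59 = 1*59 + 0, so 59 is a multiple of 59 and u = (w^59)^1 = 1.
Every one of the 59 terms equals 1: S = 59

S = 59


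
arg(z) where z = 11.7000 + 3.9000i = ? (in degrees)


Re = 11.7, Im = 3.9
arg = atan2(3.9, 11.7) = 18.4349 degrees

arg(z) = 18.4349 degrees


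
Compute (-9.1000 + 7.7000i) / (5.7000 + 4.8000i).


Conjugate of z2 = 5.7000 - 4.8000i
Numerator: (-9.1000 + 7.7000i)(5.7000 - 4.8000i) = -14.9100 + 87.5700i
Denominator: 5.7^2 + 4.8^2 = 55.53
Result = (-14.9100 + 87.5700i)/55.53

-0.2685 + 1.5770i


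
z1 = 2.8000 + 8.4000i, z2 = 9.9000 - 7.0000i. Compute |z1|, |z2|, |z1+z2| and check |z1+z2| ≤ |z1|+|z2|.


|z1| = sqrt(2.8^2 + 8.4^2) = sqrt(78.4) = 8.8544
|z2| = sqrt(9.9^2 + (-7)^2) = sqrt(147.01) = 12.1248
z1+z2 = 12.7000 + 1.4000i
|z1+z2| = sqrt(163.25) = 12.7769
|z1|+|z2| = 8.8544 + 12.1248 = 20.9792

|z1+z2| = 12.7769 ≤ |z1|+|z2| = 20.9792 (verified)


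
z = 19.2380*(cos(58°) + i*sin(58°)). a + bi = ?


a = 19.2380*cos(58°) = 19.2380*0.52992 = 10.1946
b = 19.2380*sin(58°) = 19.2380*0.848048 = 16.3147

10.1946 + 16.3147i


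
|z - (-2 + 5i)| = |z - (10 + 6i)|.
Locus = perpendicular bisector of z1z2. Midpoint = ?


Equal distances means the locus is the perpendicular bisector of z1 and z2.
Midpoint = ((-2+10)/2, (5+6)/2) = (4.0000, 5.5000)

Perpendicular bisector through (4.0000, 5.5000)


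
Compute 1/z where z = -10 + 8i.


|z|^2 = 100+64 = 164
1/z = (-10 - 8i)/164

1/z = -0.0610 - 0.0488i


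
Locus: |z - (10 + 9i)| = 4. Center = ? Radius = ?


|z - z0| = r is a circle with center z0 and radius r.
Center = (10, 9), radius = 4

Circle with center (10, 9) and radius 4


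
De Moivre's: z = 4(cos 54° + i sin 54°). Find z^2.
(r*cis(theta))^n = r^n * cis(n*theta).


r^2 = 4^2 = 16
n*theta = 2*54° = 108° = 108° (mod 360)
a = 16*cos(108°) = -4.9443
b = 16*sin(108°) = 15.2169

16 cis(108°) = -4.9443 + 15.2169i


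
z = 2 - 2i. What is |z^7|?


|z| = sqrt(4+4) = sqrt(8) = 2.8284
|z^7| = |z|^7 = (sqrt(8))^7 = 8^3 * sqrt(8) = 512*sqrt(8)

|z^7| = 512*sqrt(8) ≈ 1448.1547


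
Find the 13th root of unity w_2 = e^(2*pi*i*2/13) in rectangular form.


Angle = 360*2/13 = 55.3846°
a = cos(55.3846°) = 0.5681
b = sin(55.3846°) = 0.8230

0.5681 + 0.8230i


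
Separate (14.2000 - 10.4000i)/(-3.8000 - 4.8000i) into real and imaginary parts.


Multiply by conjugate: (14.2000 - 10.4000i)(-3.8000 + 4.8000i) / ((-3.8)^2 + (-4.8)^2)
Numerator real = 14.2*(-3.8) - (10.4)*(-4.8) = -4.04
Numerator imag = -10.4*(-3.8) - 14.2*(-4.8) = 107.68
Denominator = 37.48
Re(z) = -4.04/37.48 = -0.1078
Im(z) = 107.68/37.48 = 2.8730

Re(z) = -0.1078, Im(z) = 2.8730


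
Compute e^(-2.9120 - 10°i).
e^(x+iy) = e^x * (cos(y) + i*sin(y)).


e^-2.9120 = 0.05437
cos(-10°) = 0.9848
sin(-10°) = -0.1736
Real = 0.05437*0.9848 = 0.0535
Imag = 0.05437*(-0.1736) = -0.0094

0.0535 - 0.0094i


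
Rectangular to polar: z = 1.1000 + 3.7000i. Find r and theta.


r = sqrt(1.21+13.69) = sqrt(14.9) = 3.8601
theta = atan2(3.7, 1.1) = 73.4429 degrees

r = 3.8601, theta = 73.4429 degrees


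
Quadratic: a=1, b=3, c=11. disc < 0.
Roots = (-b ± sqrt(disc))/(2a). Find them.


disc = 3^2 - 4*1*11 = 9 - 44 = -35
sqrt(|disc|) = sqrt(35) = 5.9161
Real part = -3/(2*1) = -1.5000
Imag part = 5.9161/(2*1) = 2.9580

-1.5000 ± 2.9580i


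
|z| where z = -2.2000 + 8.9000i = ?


|z| = sqrt((-2.2)^2 + 8.9^2) = sqrt(4.84 + 79.21) = sqrt(84.05) = 9.1679

|z| = 9.1679


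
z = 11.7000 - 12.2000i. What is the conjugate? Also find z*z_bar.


z_bar = 11.7000 + 12.2000i
z*z_bar = 11.7^2 + (-12.2)^2 = 136.89 + 148.84 = 285.73

z_bar = 11.7000 + 12.2000i, z*z_bar = 285.73


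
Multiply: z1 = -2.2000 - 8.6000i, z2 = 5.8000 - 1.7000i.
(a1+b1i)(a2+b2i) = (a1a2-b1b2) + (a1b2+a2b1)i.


Real = -2.2*5.8 - (-8.6)*(-1.7) = -12.76 - 14.62 = -27.38
Imag = -2.2*(-1.7) + 5.8*(-8.6) = 3.74 - (49.88) = -46.14

-27.3800 - 46.1400i


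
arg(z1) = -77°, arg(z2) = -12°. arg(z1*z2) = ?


arg(z1*z2) = -77° - 12° = -89°
Normalized to (-180°, 180°]: -89°

-89°


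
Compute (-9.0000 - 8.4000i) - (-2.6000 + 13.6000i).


Real: -9 + 2.6 = -6.4
Imag: -8.4 - 13.6 = -22

-6.4000 - 22.0000i


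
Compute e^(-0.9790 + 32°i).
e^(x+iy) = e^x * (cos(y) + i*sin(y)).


e^-0.9790 = 0.3757
cos(32°) = 0.848
sin(32°) = 0.5299
Real = 0.3757*0.848 = 0.3186
Imag = 0.3757*0.5299 = 0.1991

0.3186 + 0.1991i


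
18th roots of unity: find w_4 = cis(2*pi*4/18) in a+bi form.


Angle = 360*4/18 = 80°
a = cos(80°) = 0.1736
b = sin(80°) = 0.9848

0.1736 + 0.9848i


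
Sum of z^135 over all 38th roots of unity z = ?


The roots are w_k = w^k with w = e^(2*pi*i/38), and (w^k)^135 = (w^135)^k.
So S = 1 + u + u^2 + ... + u^(37) with u = w^135.
135 = 3*38 + 21, so 135 is not a multiple of 38: u = (w^38)^3 * w^21 = w^21 ≠ 1 (w is a primitive 38th root), while u^38 = (w^38)^135 = 1.
Geometric series: S = (1 - u^38)/(1 - u) = (1 - 1)/(1 - u) = 0

S = 0


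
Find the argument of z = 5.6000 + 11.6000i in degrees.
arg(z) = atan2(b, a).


Re = 5.6, Im = 11.6
arg = atan2(11.6, 5.6) = 64.2307 degrees

arg(z) = 64.2307 degrees


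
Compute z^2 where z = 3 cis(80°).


r^2 = 3^2 = 9
n*theta = 2*80° = 160° = 160° (mod 360)
a = 9*cos(160°) = -8.4572
b = 9*sin(160°) = 3.0782

9 cis(160°) = -8.4572 + 3.0782i


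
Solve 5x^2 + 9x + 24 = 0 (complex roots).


disc = 9^2 - 4*5*24 = 81 - 480 = -399
sqrt(|disc|) = sqrt(399) = 19.9750
Real part = -9/(2*5) = -0.9000
Imag part = 19.9750/(2*5) = 1.9975

-0.9000 ± 1.9975i


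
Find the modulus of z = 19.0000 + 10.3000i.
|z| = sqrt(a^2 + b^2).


|z| = sqrt(19^2 + 10.3^2) = sqrt(361 + 106.09) = sqrt(467.09) = 21.6123

|z| = 21.6123


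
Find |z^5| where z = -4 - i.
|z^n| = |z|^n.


|z| = sqrt(16+1) = sqrt(17) = 4.1231
|z^5| = |z|^5 = (sqrt(17))^5 = 17^2 * sqrt(17) = 289*sqrt(17)

|z^5| = 289*sqrt(17) ≈ 1191.5775


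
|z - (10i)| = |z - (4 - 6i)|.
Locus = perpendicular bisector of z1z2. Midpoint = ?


Equal distances means the locus is the perpendicular bisector of z1 and z2.
Midpoint = ((0+4)/2, (10+(-6))/2) = (2.0000, 2.0000)

Perpendicular bisector through (2.0000, 2.0000)


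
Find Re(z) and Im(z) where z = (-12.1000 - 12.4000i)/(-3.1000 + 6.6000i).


Multiply by conjugate: (-12.1000 - 12.4000i)(-3.1000 - 6.6000i) / ((-3.1)^2 + 6.6^2)
Numerator real = -12.1*(-3.1) - (12.4)*6.6 = -44.33
Numerator imag = -12.4*(-3.1) - (-12.1)*6.6 = 118.3
Denominator = 53.17
Re(z) = -44.33/53.17 = -0.8337
Im(z) = 118.3/53.17 = 2.2249

Re(z) = -0.8337, Im(z) = 2.2249


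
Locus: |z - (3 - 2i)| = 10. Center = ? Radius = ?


|z - z0| = r is a circle with center z0 and radius r.
Center = (3, -2), radius = 10

Circle with center (3, -2) and radius 10


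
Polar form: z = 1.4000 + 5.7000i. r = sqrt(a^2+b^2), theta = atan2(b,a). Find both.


r = sqrt(1.96+32.49) = sqrt(34.45) = 5.8694
theta = atan2(5.7, 1.4) = 76.2005 degrees

r = 5.8694, theta = 76.2005 degrees


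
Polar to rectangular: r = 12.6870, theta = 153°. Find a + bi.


a = 12.6870*cos(153°) = 12.6870*(-0.89101) = -11.3042
b = 12.6870*sin(153°) = 12.6870*0.45399 = 5.7598

-11.3042 + 5.7598i


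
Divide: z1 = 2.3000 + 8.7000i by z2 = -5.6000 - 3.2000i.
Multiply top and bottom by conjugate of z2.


Conjugate of z2 = -5.6000 + 3.2000i
Numerator: (2.3000 + 8.7000i)(-5.6000 + 3.2000i) = -40.7200 - 41.3600i
Denominator: (-5.6)^2 + (-3.2)^2 = 41.6
Result = (-40.7200 - 41.3600i)/41.6

-0.9788 - 0.9942i


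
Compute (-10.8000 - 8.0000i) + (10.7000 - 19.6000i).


Real: -10.8 + 10.7 = -0.1
Imag: -8 - 19.6 = -27.6

-0.1000 - 27.6000i


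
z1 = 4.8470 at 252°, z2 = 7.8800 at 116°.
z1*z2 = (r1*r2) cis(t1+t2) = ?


r = 4.8470 * 7.8800 = 38.1944
theta = 252° + 116° = 368° = 8° (mod 360)

38.1944 cis(8°)


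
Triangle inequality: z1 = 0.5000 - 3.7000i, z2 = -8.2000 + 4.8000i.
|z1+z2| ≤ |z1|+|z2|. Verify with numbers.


|z1| = sqrt(0.5^2 + (-3.7)^2) = sqrt(13.94) = 3.7336
|z2| = sqrt((-8.2)^2 + 4.8^2) = sqrt(90.28) = 9.5016
z1+z2 = -7.7000 + 1.1000i
|z1+z2| = sqrt(60.5) = 7.7782
|z1|+|z2| = 3.7336 + 9.5016 = 13.2352

|z1+z2| = 7.7782 ≤ |z1|+|z2| = 13.2352 (verified)


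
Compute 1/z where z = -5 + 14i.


|z|^2 = 25+196 = 221
1/z = (-5 - 14i)/221

1/z = -0.0226 - 0.0633i


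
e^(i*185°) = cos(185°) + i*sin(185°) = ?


cos(185°) = -0.9962
sin(185°) = -0.0872

e^(i*185°) = -0.9962 - 0.0872i


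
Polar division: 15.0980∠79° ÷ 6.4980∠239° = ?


r = 15.0980 / 6.4980 = 2.3235
theta = 79° - 239° = -160° = 200° (mod 360)

2.3235 cis(200°)


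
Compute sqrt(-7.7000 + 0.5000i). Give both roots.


|z| = sqrt(59.29+0.25) = 7.7162
sqrt((|z|+a)/2) = sqrt((7.7162+(-7.7))/2) = sqrt(0.0081) = 0.0900
sqrt((|z|-a)/2) = sqrt((7.7162-(-7.7))/2) = sqrt(7.7081) = 2.7763

±(0.0900 + 2.7763i) i.e. 0.0900 + 2.7763i and -0.0900 - 2.7763i


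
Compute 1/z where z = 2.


|z|^2 = 4+0 = 4
1/z = (2 - 0i)/4

1/z = 0.5000 + 0i


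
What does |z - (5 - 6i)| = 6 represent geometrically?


|z - z0| = r is a circle with center z0 and radius r.
Center = (5, -6), radius = 6

Circle with center (5, -6) and radius 6


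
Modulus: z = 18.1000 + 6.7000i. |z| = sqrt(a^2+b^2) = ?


|z| = sqrt(18.1^2 + 6.7^2) = sqrt(327.61 + 44.89) = sqrt(372.5) = 19.3003

|z| = 19.3003


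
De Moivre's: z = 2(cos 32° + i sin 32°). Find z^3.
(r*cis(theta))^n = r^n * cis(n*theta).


r^3 = 2^3 = 8
n*theta = 3*32° = 96° = 96° (mod 360)
a = 8*cos(96°) = -0.8362
b = 8*sin(96°) = 7.9562

8 cis(96°) = -0.8362 + 7.9562i


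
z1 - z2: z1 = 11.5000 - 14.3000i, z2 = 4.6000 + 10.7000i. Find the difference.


Real: 11.5 - 4.6 = 6.9
Imag: -14.3 - 10.7 = -25

6.9000 - 25.0000i


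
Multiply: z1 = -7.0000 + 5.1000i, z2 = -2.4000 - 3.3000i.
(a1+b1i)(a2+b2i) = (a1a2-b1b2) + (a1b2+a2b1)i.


Real = -7*(-2.4) - 5.1*(-3.3) = 16.8 - (-16.83) = 33.63
Imag = -7*(-3.3) - (2.4)*5.1 = 23.1 - (12.24) = 10.86

33.6300 + 10.8600i


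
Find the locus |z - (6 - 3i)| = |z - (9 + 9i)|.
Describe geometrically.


Equal distances means the locus is the perpendicular bisector of z1 and z2.
Midpoint = ((6+9)/2, (-3+9)/2) = (7.5000, 3.0000)

Perpendicular bisector through (7.5000, 3.0000)


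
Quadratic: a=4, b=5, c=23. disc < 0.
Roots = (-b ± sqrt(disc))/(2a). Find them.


disc = 5^2 - 4*4*23 = 25 - 368 = -343
sqrt(|disc|) = sqrt(343) = 18.5203
Real part = -5/(2*4) = -0.6250
Imag part = 18.5203/(2*4) = 2.3150

-0.6250 ± 2.3150i


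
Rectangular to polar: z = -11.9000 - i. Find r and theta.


r = sqrt(141.61+1) = sqrt(142.61) = 11.9419
theta = atan2(-1, -11.9) = -175.1965 degrees

r = 11.9419, theta = -175.1965 degrees


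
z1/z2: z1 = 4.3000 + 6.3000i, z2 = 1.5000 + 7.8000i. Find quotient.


Conjugate of z2 = 1.5000 - 7.8000i
Numerator: (4.3000 + 6.3000i)(1.5000 - 7.8000i) = 55.5900 - 24.0900i
Denominator: 1.5^2 + 7.8^2 = 63.09
Result = (55.5900 - 24.0900i)/63.09

0.8811 - 0.3818i


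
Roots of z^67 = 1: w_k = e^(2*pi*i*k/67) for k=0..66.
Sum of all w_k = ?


The sum of all 67th roots of unity is 0.
Geometric series: (1 - w^67)/(1 - w) = (1-1)/(1-w) = 0 since w^67 = 1, w ≠ 1.
Alternatively: coefficient of z^66 in z^67 - 1 is 0.

0


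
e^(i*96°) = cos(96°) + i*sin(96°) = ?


cos(96°) = -0.1045
sin(96°) = 0.9945

e^(i*96°) = -0.1045 + 0.9945i


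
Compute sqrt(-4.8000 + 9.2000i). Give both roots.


|z| = sqrt(23.04+84.64) = 10.3769
sqrt((|z|+a)/2) = sqrt((10.3769+(-4.8))/2) = sqrt(2.7884) = 1.6699
sqrt((|z|-a)/2) = sqrt((10.3769-(-4.8))/2) = sqrt(7.5884) = 2.7547

±(1.6699 + 2.7547i) i.e. 1.6699 + 2.7547i and -1.6699 - 2.7547i


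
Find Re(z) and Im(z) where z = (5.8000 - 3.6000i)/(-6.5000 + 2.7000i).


Multiply by conjugate: (5.8000 - 3.6000i)(-6.5000 - 2.7000i) / ((-6.5)^2 + 2.7^2)
Numerator real = 5.8*(-6.5) - (3.6)*2.7 = -47.42
Numerator imag = -3.6*(-6.5) - 5.8*2.7 = 7.74
Denominator = 49.54
Re(z) = -47.42/49.54 = -0.9572
Im(z) = 7.74/49.54 = 0.1562

Re(z) = -0.9572, Im(z) = 0.1562


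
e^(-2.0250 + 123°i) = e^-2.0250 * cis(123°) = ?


e^-2.0250 = 0.1320
cos(123°) = -0.5446
sin(123°) = 0.8387
Real = 0.1320*(-0.5446) = -0.0719
Imag = 0.1320*0.8387 = 0.1107

-0.0719 + 0.1107i


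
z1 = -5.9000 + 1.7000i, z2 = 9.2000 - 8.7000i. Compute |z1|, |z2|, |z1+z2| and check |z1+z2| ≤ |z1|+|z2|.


|z1| = sqrt((-5.9)^2 + 1.7^2) = sqrt(37.7) = 6.1400
|z2| = sqrt(9.2^2 + (-8.7)^2) = sqrt(160.33) = 12.6621
z1+z2 = 3.3000 - 7.0000i
|z1+z2| = sqrt(59.89) = 7.7389
|z1|+|z2| = 6.1400 + 12.6621 = 18.8021

|z1+z2| = 7.7389 ≤ |z1|+|z2| = 18.8021 (verified)


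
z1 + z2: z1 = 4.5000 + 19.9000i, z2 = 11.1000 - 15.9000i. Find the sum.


Real: 4.5 + 11.1 = 15.6
Imag: 19.9 - 15.9 = 4

15.6000 + 4.0000i


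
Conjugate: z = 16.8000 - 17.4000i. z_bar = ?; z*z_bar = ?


z_bar = 16.8000 + 17.4000i
z*z_bar = 16.8^2 + (-17.4)^2 = 282.24 + 302.76 = 585

z_bar = 16.8000 + 17.4000i, z*z_bar = 585


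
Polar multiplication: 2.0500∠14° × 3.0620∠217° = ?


r = 2.0500 * 3.0620 = 6.2771
theta = 14° + 217° = 231° = 231° (mod 360)

6.2771 cis(231°)


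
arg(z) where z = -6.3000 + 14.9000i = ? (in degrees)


Re = -6.3, Im = 14.9
arg = atan2(14.9, -6.3) = 112.9196 degrees

arg(z) = 112.9196 degrees


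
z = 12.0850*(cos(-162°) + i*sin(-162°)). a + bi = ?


a = 12.0850*cos(-162°) = 12.0850*(-0.951057) = -11.4935
b = 12.0850*sin(-162°) = 12.0850*(-0.30902) = -3.7345

-11.4935 - 3.7345i


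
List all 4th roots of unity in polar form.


The 4th roots of unity are cis(360k/4°) for k=0..3
Angle step = 360/4 = 90°
Primitive root: cis(90°)
Primitive root = 0 + 1.0000i

4 roots at angles: 0°, 90°, 180°, 270°


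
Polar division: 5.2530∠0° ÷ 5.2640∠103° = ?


r = 5.2530 / 5.2640 = 0.9979
theta = 0° - 103° = -103° = 257° (mod 360)

0.9979 cis(257°)


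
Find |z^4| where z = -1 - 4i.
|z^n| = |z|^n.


|z| = sqrt(1+16) = sqrt(17) = 4.1231
|z^4| = |z|^4 = (sqrt(17))^4 = 17^2 = 289

|z^4| = 289


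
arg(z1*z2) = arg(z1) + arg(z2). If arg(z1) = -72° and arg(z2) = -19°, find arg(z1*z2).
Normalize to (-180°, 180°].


arg(z1*z2) = -72° - 19° = -91°
Normalized to (-180°, 180°]: -91°

-91°
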